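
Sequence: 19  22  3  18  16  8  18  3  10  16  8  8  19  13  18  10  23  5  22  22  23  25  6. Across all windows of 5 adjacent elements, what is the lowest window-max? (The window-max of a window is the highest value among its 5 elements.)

(19, 22, 3, 18, 16) → max 22
(22, 3, 18, 16, 8) → max 22
(3, 18, 16, 8, 18) → max 18
(18, 16, 8, 18, 3) → max 18
(16, 8, 18, 3, 10) → max 18
(8, 18, 3, 10, 16) → max 18
(18, 3, 10, 16, 8) → max 18
(3, 10, 16, 8, 8) → max 16
(10, 16, 8, 8, 19) → max 19
(16, 8, 8, 19, 13) → max 19
(8, 8, 19, 13, 18) → max 19
(8, 19, 13, 18, 10) → max 19
(19, 13, 18, 10, 23) → max 23
(13, 18, 10, 23, 5) → max 23
(18, 10, 23, 5, 22) → max 23
(10, 23, 5, 22, 22) → max 23
(23, 5, 22, 22, 23) → max 23
(5, 22, 22, 23, 25) → max 25
(22, 22, 23, 25, 6) → max 25
Lowest of these is 16.

16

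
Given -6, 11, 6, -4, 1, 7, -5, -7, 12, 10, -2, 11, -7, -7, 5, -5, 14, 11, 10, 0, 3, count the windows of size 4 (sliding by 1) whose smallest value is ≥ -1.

2

-6 11 6 -4 → min -6
11 6 -4 1 → min -4
6 -4 1 7 → min -4
-4 1 7 -5 → min -5
1 7 -5 -7 → min -7
7 -5 -7 12 → min -7
-5 -7 12 10 → min -7
-7 12 10 -2 → min -7
12 10 -2 11 → min -2
10 -2 11 -7 → min -7
-2 11 -7 -7 → min -7
11 -7 -7 5 → min -7
-7 -7 5 -5 → min -7
-7 5 -5 14 → min -7
5 -5 14 11 → min -5
-5 14 11 10 → min -5
14 11 10 0 → min 0  ≥ -1 ✓
11 10 0 3 → min 0  ≥ -1 ✓
2 windows satisfy the condition.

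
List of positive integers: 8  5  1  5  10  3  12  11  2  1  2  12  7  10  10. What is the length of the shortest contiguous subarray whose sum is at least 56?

8

add 8: running sum 8 < 56
add 5: running sum 13 < 56
add 1: running sum 14 < 56
add 5: running sum 19 < 56
add 10: running sum 29 < 56
add 3: running sum 32 < 56
add 12: running sum 44 < 56
add 11: running sum 55 < 56
add 2: shortest ending here [8, 5, 1, 5, 10, 3, 12, 11, 2] sum 57, len 9
add 1: shortest ending here [8, 5, 1, 5, 10, 3, 12, 11, 2, 1] sum 58, len 10
add 2: shortest ending here [8, 5, 1, 5, 10, 3, 12, 11, 2, 1, 2] sum 60, len 11
add 12: shortest ending here [5, 10, 3, 12, 11, 2, 1, 2, 12] sum 58, len 9
add 7: shortest ending here [10, 3, 12, 11, 2, 1, 2, 12, 7] sum 60, len 9
add 10: shortest ending here [12, 11, 2, 1, 2, 12, 7, 10] sum 57, len 8
add 10: shortest ending here [12, 11, 2, 1, 2, 12, 7, 10, 10] sum 67, len 9
Shortest qualifying length: 8.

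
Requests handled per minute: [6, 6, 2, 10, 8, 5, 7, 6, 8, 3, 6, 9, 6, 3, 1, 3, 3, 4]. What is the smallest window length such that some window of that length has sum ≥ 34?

5

add 6: running sum 6 < 34
add 6: running sum 12 < 34
add 2: running sum 14 < 34
add 10: running sum 24 < 34
add 8: running sum 32 < 34
add 5: shortest ending here [6, 6, 2, 10, 8, 5] sum 37, len 6
add 7: shortest ending here [6, 2, 10, 8, 5, 7] sum 38, len 6
add 6: shortest ending here [10, 8, 5, 7, 6] sum 36, len 5
add 8: shortest ending here [8, 5, 7, 6, 8] sum 34, len 5
add 3: shortest ending here [8, 5, 7, 6, 8, 3] sum 37, len 6
add 6: shortest ending here [5, 7, 6, 8, 3, 6] sum 35, len 6
add 9: shortest ending here [7, 6, 8, 3, 6, 9] sum 39, len 6
add 6: shortest ending here [6, 8, 3, 6, 9, 6] sum 38, len 6
add 3: shortest ending here [8, 3, 6, 9, 6, 3] sum 35, len 6
add 1: shortest ending here [8, 3, 6, 9, 6, 3, 1] sum 36, len 7
add 3: shortest ending here [8, 3, 6, 9, 6, 3, 1, 3] sum 39, len 8
add 3: shortest ending here [3, 6, 9, 6, 3, 1, 3, 3] sum 34, len 8
add 4: shortest ending here [6, 9, 6, 3, 1, 3, 3, 4] sum 35, len 8
Shortest qualifying length: 5.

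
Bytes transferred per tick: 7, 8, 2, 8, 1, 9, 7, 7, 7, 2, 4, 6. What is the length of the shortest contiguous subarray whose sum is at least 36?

Extend right; whenever the sum reaches 36, record the length and shrink from the left:
add 7: running sum 7 < 36
add 8: running sum 15 < 36
add 2: running sum 17 < 36
add 8: running sum 25 < 36
add 1: running sum 26 < 36
add 9: running sum 35 < 36
end 6: [7, 8, 2, 8, 1, 9, 7] sum 42, len 7
end 7: [8, 2, 8, 1, 9, 7, 7] sum 42, len 7
end 8: [8, 1, 9, 7, 7, 7] sum 39, len 6
end 9: [8, 1, 9, 7, 7, 7, 2] sum 41, len 7
end 10: [9, 7, 7, 7, 2, 4] sum 36, len 6
end 11: [9, 7, 7, 7, 2, 4, 6] sum 42, len 7
Shortest qualifying length: 6.

6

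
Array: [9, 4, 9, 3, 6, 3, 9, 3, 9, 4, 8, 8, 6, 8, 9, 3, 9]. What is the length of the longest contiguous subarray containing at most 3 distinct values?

7

Extend right; when distinct count exceeds 3, shrink from the left:
add 9: window [9] (1 distinct), len 1
add 4: window [9, 4] (2 distinct), len 2
add 9: window [9, 4, 9] (2 distinct), len 3
add 3: window [9, 4, 9, 3] (3 distinct), len 4
add 6: window [9, 3, 6] (3 distinct), len 3
add 3: window [9, 3, 6, 3] (3 distinct), len 4
add 9: window [9, 3, 6, 3, 9] (3 distinct), len 5
add 3: window [9, 3, 6, 3, 9, 3] (3 distinct), len 6
add 9: window [9, 3, 6, 3, 9, 3, 9] (3 distinct), len 7
add 4: window [3, 9, 3, 9, 4] (3 distinct), len 5
add 8: window [9, 4, 8] (3 distinct), len 3
add 8: window [9, 4, 8, 8] (3 distinct), len 4
add 6: window [4, 8, 8, 6] (3 distinct), len 4
add 8: window [4, 8, 8, 6, 8] (3 distinct), len 5
add 9: window [8, 8, 6, 8, 9] (3 distinct), len 5
add 3: window [8, 9, 3] (3 distinct), len 3
add 9: window [8, 9, 3, 9] (3 distinct), len 4
Longest length with ≤3 distinct: 7.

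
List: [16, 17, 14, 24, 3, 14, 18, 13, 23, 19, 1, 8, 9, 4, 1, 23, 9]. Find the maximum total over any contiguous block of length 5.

87

16 17 14 24 3 → sum 74
17 14 24 3 14 → sum 72
14 24 3 14 18 → sum 73
24 3 14 18 13 → sum 72
3 14 18 13 23 → sum 71
14 18 13 23 19 → sum 87
18 13 23 19 1 → sum 74
13 23 19 1 8 → sum 64
23 19 1 8 9 → sum 60
19 1 8 9 4 → sum 41
1 8 9 4 1 → sum 23
8 9 4 1 23 → sum 45
9 4 1 23 9 → sum 46
Maximum of these is 87.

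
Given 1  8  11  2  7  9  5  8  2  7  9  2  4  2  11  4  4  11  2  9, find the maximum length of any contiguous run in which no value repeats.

add 1: [1] len 1
add 8: [1, 8] len 2
add 11: [1, 8, 11] len 3
add 2: [1, 8, 11, 2] len 4
add 7: [1, 8, 11, 2, 7] len 5
add 9: [1, 8, 11, 2, 7, 9] len 6
add 5: [1, 8, 11, 2, 7, 9, 5] len 7
add 8 (repeat 8, move left end past it): [11, 2, 7, 9, 5, 8] len 6
add 2 (repeat 2, move left end past it): [7, 9, 5, 8, 2] len 5
add 7 (repeat 7, move left end past it): [9, 5, 8, 2, 7] len 5
add 9 (repeat 9, move left end past it): [5, 8, 2, 7, 9] len 5
add 2 (repeat 2, move left end past it): [7, 9, 2] len 3
add 4: [7, 9, 2, 4] len 4
add 2 (repeat 2, move left end past it): [4, 2] len 2
add 11: [4, 2, 11] len 3
add 4 (repeat 4, move left end past it): [2, 11, 4] len 3
add 4 (repeat 4, move left end past it): [4] len 1
add 11: [4, 11] len 2
add 2: [4, 11, 2] len 3
add 9: [4, 11, 2, 9] len 4
Longest all-distinct length: 7.

7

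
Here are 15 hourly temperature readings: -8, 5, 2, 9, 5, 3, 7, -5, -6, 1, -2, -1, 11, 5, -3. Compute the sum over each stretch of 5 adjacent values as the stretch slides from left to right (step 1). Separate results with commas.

13, 24, 26, 19, 4, 0, -5, -13, 3, 14, 10

[-8, 5, 2, 9, 5] → sum 13
[5, 2, 9, 5, 3] → sum 24
[2, 9, 5, 3, 7] → sum 26
[9, 5, 3, 7, -5] → sum 19
[5, 3, 7, -5, -6] → sum 4
[3, 7, -5, -6, 1] → sum 0
[7, -5, -6, 1, -2] → sum -5
[-5, -6, 1, -2, -1] → sum -13
[-6, 1, -2, -1, 11] → sum 3
[1, -2, -1, 11, 5] → sum 14
[-2, -1, 11, 5, -3] → sum 10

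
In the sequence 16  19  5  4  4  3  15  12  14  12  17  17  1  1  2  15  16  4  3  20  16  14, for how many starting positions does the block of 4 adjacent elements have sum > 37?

16 19 5 4 → sum 44  > 37 ✓
19 5 4 4 → sum 32
5 4 4 3 → sum 16
4 4 3 15 → sum 26
4 3 15 12 → sum 34
3 15 12 14 → sum 44  > 37 ✓
15 12 14 12 → sum 53  > 37 ✓
12 14 12 17 → sum 55  > 37 ✓
14 12 17 17 → sum 60  > 37 ✓
12 17 17 1 → sum 47  > 37 ✓
17 17 1 1 → sum 36
17 1 1 2 → sum 21
1 1 2 15 → sum 19
1 2 15 16 → sum 34
2 15 16 4 → sum 37
15 16 4 3 → sum 38  > 37 ✓
16 4 3 20 → sum 43  > 37 ✓
4 3 20 16 → sum 43  > 37 ✓
3 20 16 14 → sum 53  > 37 ✓
10 windows satisfy the condition.

10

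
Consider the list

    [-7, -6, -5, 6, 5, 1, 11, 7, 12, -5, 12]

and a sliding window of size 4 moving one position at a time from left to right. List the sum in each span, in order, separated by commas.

-12, 0, 7, 23, 24, 31, 25, 26

Sliding a size-4 window across the 11 values:
(-7, -6, -5, 6) → sum -12
(-6, -5, 6, 5) → sum 0
(-5, 6, 5, 1) → sum 7
(6, 5, 1, 11) → sum 23
(5, 1, 11, 7) → sum 24
(1, 11, 7, 12) → sum 31
(11, 7, 12, -5) → sum 25
(7, 12, -5, 12) → sum 26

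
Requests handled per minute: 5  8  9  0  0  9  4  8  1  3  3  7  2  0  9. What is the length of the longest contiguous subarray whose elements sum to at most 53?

12

Extend to the right; shrink from the left whenever the sum exceeds 53:
[5] sum 5 len 1
[5, 8] sum 13 len 2
[5, 8, 9] sum 22 len 3
[5, 8, 9, 0] sum 22 len 4
[5, 8, 9, 0, 0] sum 22 len 5
[5, 8, 9, 0, 0, 9] sum 31 len 6
[5, 8, 9, 0, 0, 9, 4] sum 35 len 7
[5, 8, 9, 0, 0, 9, 4, 8] sum 43 len 8
[5, 8, 9, 0, 0, 9, 4, 8, 1] sum 44 len 9
[5, 8, 9, 0, 0, 9, 4, 8, 1, 3] sum 47 len 10
[5, 8, 9, 0, 0, 9, 4, 8, 1, 3, 3] sum 50 len 11
[8, 9, 0, 0, 9, 4, 8, 1, 3, 3, 7] sum 52 len 11
[9, 0, 0, 9, 4, 8, 1, 3, 3, 7, 2] sum 46 len 11
[9, 0, 0, 9, 4, 8, 1, 3, 3, 7, 2, 0] sum 46 len 12
[0, 0, 9, 4, 8, 1, 3, 3, 7, 2, 0, 9] sum 46 len 12
Longest length seen: 12.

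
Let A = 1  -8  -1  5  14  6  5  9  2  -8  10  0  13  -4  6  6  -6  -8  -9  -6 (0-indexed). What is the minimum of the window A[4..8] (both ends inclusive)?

Elements at indices 4..8: 14, 6, 5, 9, 2
min(14, 6, 5, 9, 2) = 2

2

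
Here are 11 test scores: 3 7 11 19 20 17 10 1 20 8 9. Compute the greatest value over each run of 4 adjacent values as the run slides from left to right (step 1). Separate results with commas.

19, 20, 20, 20, 20, 20, 20, 20

3 7 11 19 → max 19
7 11 19 20 → max 20
11 19 20 17 → max 20
19 20 17 10 → max 20
20 17 10 1 → max 20
17 10 1 20 → max 20
10 1 20 8 → max 20
1 20 8 9 → max 20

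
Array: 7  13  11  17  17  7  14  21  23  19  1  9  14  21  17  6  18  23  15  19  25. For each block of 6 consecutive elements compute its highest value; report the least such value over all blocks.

Each size-6 window and its max:
[7, 13, 11, 17, 17, 7] → max 17
[13, 11, 17, 17, 7, 14] → max 17
[11, 17, 17, 7, 14, 21] → max 21
[17, 17, 7, 14, 21, 23] → max 23
[17, 7, 14, 21, 23, 19] → max 23
[7, 14, 21, 23, 19, 1] → max 23
[14, 21, 23, 19, 1, 9] → max 23
[21, 23, 19, 1, 9, 14] → max 23
[23, 19, 1, 9, 14, 21] → max 23
[19, 1, 9, 14, 21, 17] → max 21
[1, 9, 14, 21, 17, 6] → max 21
[9, 14, 21, 17, 6, 18] → max 21
[14, 21, 17, 6, 18, 23] → max 23
[21, 17, 6, 18, 23, 15] → max 23
[17, 6, 18, 23, 15, 19] → max 23
[6, 18, 23, 15, 19, 25] → max 25
Least of these is 17.

17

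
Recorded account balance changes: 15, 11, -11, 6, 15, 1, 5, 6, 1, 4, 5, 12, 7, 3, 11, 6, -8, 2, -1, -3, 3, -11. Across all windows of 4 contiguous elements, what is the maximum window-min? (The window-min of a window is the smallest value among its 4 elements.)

4

(15, 11, -11, 6) → min -11
(11, -11, 6, 15) → min -11
(-11, 6, 15, 1) → min -11
(6, 15, 1, 5) → min 1
(15, 1, 5, 6) → min 1
(1, 5, 6, 1) → min 1
(5, 6, 1, 4) → min 1
(6, 1, 4, 5) → min 1
(1, 4, 5, 12) → min 1
(4, 5, 12, 7) → min 4
(5, 12, 7, 3) → min 3
(12, 7, 3, 11) → min 3
(7, 3, 11, 6) → min 3
(3, 11, 6, -8) → min -8
(11, 6, -8, 2) → min -8
(6, -8, 2, -1) → min -8
(-8, 2, -1, -3) → min -8
(2, -1, -3, 3) → min -3
(-1, -3, 3, -11) → min -11
Maximum of these is 4.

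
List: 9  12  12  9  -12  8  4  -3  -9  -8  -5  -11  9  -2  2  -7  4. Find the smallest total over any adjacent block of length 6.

-32

9 12 12 9 -12 8 → sum 38
12 12 9 -12 8 4 → sum 33
12 9 -12 8 4 -3 → sum 18
9 -12 8 4 -3 -9 → sum -3
-12 8 4 -3 -9 -8 → sum -20
8 4 -3 -9 -8 -5 → sum -13
4 -3 -9 -8 -5 -11 → sum -32
-3 -9 -8 -5 -11 9 → sum -27
-9 -8 -5 -11 9 -2 → sum -26
-8 -5 -11 9 -2 2 → sum -15
-5 -11 9 -2 2 -7 → sum -14
-11 9 -2 2 -7 4 → sum -5
Smallest of these is -32.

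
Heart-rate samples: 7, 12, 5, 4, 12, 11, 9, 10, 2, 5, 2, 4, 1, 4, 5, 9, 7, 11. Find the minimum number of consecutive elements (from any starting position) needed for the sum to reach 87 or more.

14

Extend right; whenever the sum reaches 87, record the length and shrink from the left:
add 7: running sum 7 < 87
add 12: running sum 19 < 87
add 5: running sum 24 < 87
add 4: running sum 28 < 87
add 12: running sum 40 < 87
add 11: running sum 51 < 87
add 9: running sum 60 < 87
add 10: running sum 70 < 87
add 2: running sum 72 < 87
add 5: running sum 77 < 87
add 2: running sum 79 < 87
add 4: running sum 83 < 87
add 1: running sum 84 < 87
add 4: shortest ending here [7, 12, 5, 4, 12, 11, 9, 10, 2, 5, 2, 4, 1, 4] sum 88, len 14
add 5: shortest ending here [7, 12, 5, 4, 12, 11, 9, 10, 2, 5, 2, 4, 1, 4, 5] sum 93, len 15
add 9: shortest ending here [12, 5, 4, 12, 11, 9, 10, 2, 5, 2, 4, 1, 4, 5, 9] sum 95, len 15
add 7: shortest ending here [5, 4, 12, 11, 9, 10, 2, 5, 2, 4, 1, 4, 5, 9, 7] sum 90, len 15
add 11: shortest ending here [12, 11, 9, 10, 2, 5, 2, 4, 1, 4, 5, 9, 7, 11] sum 92, len 14
Shortest qualifying length: 14.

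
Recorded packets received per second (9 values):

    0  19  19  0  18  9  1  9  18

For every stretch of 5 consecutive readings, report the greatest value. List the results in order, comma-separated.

19, 19, 19, 18, 18

Sliding a size-5 window across the 9 values:
(0, 19, 19, 0, 18) → max 19
(19, 19, 0, 18, 9) → max 19
(19, 0, 18, 9, 1) → max 19
(0, 18, 9, 1, 9) → max 18
(18, 9, 1, 9, 18) → max 18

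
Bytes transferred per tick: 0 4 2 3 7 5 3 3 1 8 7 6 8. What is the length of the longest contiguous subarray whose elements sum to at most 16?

5

[0] sum 0 len 1
[0, 4] sum 4 len 2
[0, 4, 2] sum 6 len 3
[0, 4, 2, 3] sum 9 len 4
[0, 4, 2, 3, 7] sum 16 len 5
[3, 7, 5] sum 15 len 3
[7, 5, 3] sum 15 len 3
[5, 3, 3] sum 11 len 3
[5, 3, 3, 1] sum 12 len 4
[3, 3, 1, 8] sum 15 len 4
[1, 8, 7] sum 16 len 3
[7, 6] sum 13 len 2
[6, 8] sum 14 len 2
Longest length seen: 5.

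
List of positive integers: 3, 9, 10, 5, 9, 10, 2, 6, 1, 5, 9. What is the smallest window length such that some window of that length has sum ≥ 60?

add 3: running sum 3 < 60
add 9: running sum 12 < 60
add 10: running sum 22 < 60
add 5: running sum 27 < 60
add 9: running sum 36 < 60
add 10: running sum 46 < 60
add 2: running sum 48 < 60
add 6: running sum 54 < 60
add 1: running sum 55 < 60
add 5: shortest ending here [3, 9, 10, 5, 9, 10, 2, 6, 1, 5] sum 60, len 10
add 9: shortest ending here [9, 10, 5, 9, 10, 2, 6, 1, 5, 9] sum 66, len 10
Shortest qualifying length: 10.

10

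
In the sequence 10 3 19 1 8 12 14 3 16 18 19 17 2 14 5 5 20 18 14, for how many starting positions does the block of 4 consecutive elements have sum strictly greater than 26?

[10, 3, 19, 1] → sum 33  > 26 ✓
[3, 19, 1, 8] → sum 31  > 26 ✓
[19, 1, 8, 12] → sum 40  > 26 ✓
[1, 8, 12, 14] → sum 35  > 26 ✓
[8, 12, 14, 3] → sum 37  > 26 ✓
[12, 14, 3, 16] → sum 45  > 26 ✓
[14, 3, 16, 18] → sum 51  > 26 ✓
[3, 16, 18, 19] → sum 56  > 26 ✓
[16, 18, 19, 17] → sum 70  > 26 ✓
[18, 19, 17, 2] → sum 56  > 26 ✓
[19, 17, 2, 14] → sum 52  > 26 ✓
[17, 2, 14, 5] → sum 38  > 26 ✓
[2, 14, 5, 5] → sum 26
[14, 5, 5, 20] → sum 44  > 26 ✓
[5, 5, 20, 18] → sum 48  > 26 ✓
[5, 20, 18, 14] → sum 57  > 26 ✓
15 windows satisfy the condition.

15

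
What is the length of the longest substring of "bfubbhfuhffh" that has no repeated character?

4

[b] len 1
[b, f] len 2
[b, f, u] len 3
[f, u, b] len 3
[b] len 1
[b, h] len 2
[b, h, f] len 3
[b, h, f, u] len 4
[f, u, h] len 3
[u, h, f] len 3
[f] len 1
[f, h] len 2
Longest all-distinct length: 4.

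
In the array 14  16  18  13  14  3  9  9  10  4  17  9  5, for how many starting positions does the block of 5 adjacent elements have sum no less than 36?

8

[14, 16, 18, 13, 14] → sum 75  ≥ 36 ✓
[16, 18, 13, 14, 3] → sum 64  ≥ 36 ✓
[18, 13, 14, 3, 9] → sum 57  ≥ 36 ✓
[13, 14, 3, 9, 9] → sum 48  ≥ 36 ✓
[14, 3, 9, 9, 10] → sum 45  ≥ 36 ✓
[3, 9, 9, 10, 4] → sum 35
[9, 9, 10, 4, 17] → sum 49  ≥ 36 ✓
[9, 10, 4, 17, 9] → sum 49  ≥ 36 ✓
[10, 4, 17, 9, 5] → sum 45  ≥ 36 ✓
8 windows satisfy the condition.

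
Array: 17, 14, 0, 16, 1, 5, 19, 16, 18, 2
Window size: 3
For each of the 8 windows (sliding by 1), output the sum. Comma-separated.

17 14 0 → sum 31
14 0 16 → sum 30
0 16 1 → sum 17
16 1 5 → sum 22
1 5 19 → sum 25
5 19 16 → sum 40
19 16 18 → sum 53
16 18 2 → sum 36

31, 30, 17, 22, 25, 40, 53, 36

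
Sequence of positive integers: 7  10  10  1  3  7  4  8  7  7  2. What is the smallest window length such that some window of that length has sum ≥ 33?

add 7: running sum 7 < 33
add 10: running sum 17 < 33
add 10: running sum 27 < 33
add 1: running sum 28 < 33
add 3: running sum 31 < 33
end 5: [7, 10, 10, 1, 3, 7] sum 38, len 6
end 6: [10, 10, 1, 3, 7, 4] sum 35, len 6
end 7: [10, 1, 3, 7, 4, 8] sum 33, len 6
end 8: [10, 1, 3, 7, 4, 8, 7] sum 40, len 7
end 9: [7, 4, 8, 7, 7] sum 33, len 5
end 10: [7, 4, 8, 7, 7, 2] sum 35, len 6
Shortest qualifying length: 5.

5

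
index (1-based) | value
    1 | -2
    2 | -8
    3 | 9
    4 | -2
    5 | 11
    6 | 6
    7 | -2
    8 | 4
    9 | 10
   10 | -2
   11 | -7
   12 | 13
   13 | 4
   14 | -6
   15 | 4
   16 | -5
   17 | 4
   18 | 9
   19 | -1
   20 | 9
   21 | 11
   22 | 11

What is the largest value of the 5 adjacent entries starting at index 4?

11

Elements at indices 4..8: -2, 11, 6, -2, 4
max(-2, 11, 6, -2, 4) = 11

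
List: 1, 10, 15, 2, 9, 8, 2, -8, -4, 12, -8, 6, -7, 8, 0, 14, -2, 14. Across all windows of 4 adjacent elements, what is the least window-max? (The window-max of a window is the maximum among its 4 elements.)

8

Window maxs for each of the 15 positions:
[1, 10, 15, 2] → max 15
[10, 15, 2, 9] → max 15
[15, 2, 9, 8] → max 15
[2, 9, 8, 2] → max 9
[9, 8, 2, -8] → max 9
[8, 2, -8, -4] → max 8
[2, -8, -4, 12] → max 12
[-8, -4, 12, -8] → max 12
[-4, 12, -8, 6] → max 12
[12, -8, 6, -7] → max 12
[-8, 6, -7, 8] → max 8
[6, -7, 8, 0] → max 8
[-7, 8, 0, 14] → max 14
[8, 0, 14, -2] → max 14
[0, 14, -2, 14] → max 14
Least of these is 8.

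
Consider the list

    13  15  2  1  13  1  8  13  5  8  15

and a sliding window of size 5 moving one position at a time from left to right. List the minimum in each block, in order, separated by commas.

1, 1, 1, 1, 1, 1, 5

(13, 15, 2, 1, 13) → min 1
(15, 2, 1, 13, 1) → min 1
(2, 1, 13, 1, 8) → min 1
(1, 13, 1, 8, 13) → min 1
(13, 1, 8, 13, 5) → min 1
(1, 8, 13, 5, 8) → min 1
(8, 13, 5, 8, 15) → min 5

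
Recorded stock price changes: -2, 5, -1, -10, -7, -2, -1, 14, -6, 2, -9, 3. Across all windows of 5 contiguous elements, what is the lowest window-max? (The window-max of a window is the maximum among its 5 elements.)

Window maxs for each of the 8 positions:
(-2, 5, -1, -10, -7) → max 5
(5, -1, -10, -7, -2) → max 5
(-1, -10, -7, -2, -1) → max -1
(-10, -7, -2, -1, 14) → max 14
(-7, -2, -1, 14, -6) → max 14
(-2, -1, 14, -6, 2) → max 14
(-1, 14, -6, 2, -9) → max 14
(14, -6, 2, -9, 3) → max 14
Lowest of these is -1.

-1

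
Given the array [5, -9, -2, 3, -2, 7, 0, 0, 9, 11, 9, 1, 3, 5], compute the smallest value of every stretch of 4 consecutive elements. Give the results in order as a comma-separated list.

-9, -9, -2, -2, -2, 0, 0, 0, 1, 1, 1

5 -9 -2 3 → min -9
-9 -2 3 -2 → min -9
-2 3 -2 7 → min -2
3 -2 7 0 → min -2
-2 7 0 0 → min -2
7 0 0 9 → min 0
0 0 9 11 → min 0
0 9 11 9 → min 0
9 11 9 1 → min 1
11 9 1 3 → min 1
9 1 3 5 → min 1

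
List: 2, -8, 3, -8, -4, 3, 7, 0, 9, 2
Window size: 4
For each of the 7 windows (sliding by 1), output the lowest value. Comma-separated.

[2, -8, 3, -8] → min -8
[-8, 3, -8, -4] → min -8
[3, -8, -4, 3] → min -8
[-8, -4, 3, 7] → min -8
[-4, 3, 7, 0] → min -4
[3, 7, 0, 9] → min 0
[7, 0, 9, 2] → min 0

-8, -8, -8, -8, -4, 0, 0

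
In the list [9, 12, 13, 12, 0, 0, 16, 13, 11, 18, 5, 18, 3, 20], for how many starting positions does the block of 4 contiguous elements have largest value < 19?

10

9 12 13 12 → max 13  < 19 ✓
12 13 12 0 → max 13  < 19 ✓
13 12 0 0 → max 13  < 19 ✓
12 0 0 16 → max 16  < 19 ✓
0 0 16 13 → max 16  < 19 ✓
0 16 13 11 → max 16  < 19 ✓
16 13 11 18 → max 18  < 19 ✓
13 11 18 5 → max 18  < 19 ✓
11 18 5 18 → max 18  < 19 ✓
18 5 18 3 → max 18  < 19 ✓
5 18 3 20 → max 20
10 windows satisfy the condition.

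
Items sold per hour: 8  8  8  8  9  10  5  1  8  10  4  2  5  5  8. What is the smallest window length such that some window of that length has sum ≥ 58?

8

add 8: running sum 8 < 58
add 8: running sum 16 < 58
add 8: running sum 24 < 58
add 8: running sum 32 < 58
add 9: running sum 41 < 58
add 10: running sum 51 < 58
add 5: running sum 56 < 58
add 1: running sum 57 < 58
add 8: shortest ending here [8, 8, 8, 8, 9, 10, 5, 1, 8] sum 65, len 9
add 10: shortest ending here [8, 8, 9, 10, 5, 1, 8, 10] sum 59, len 8
add 4: shortest ending here [8, 8, 9, 10, 5, 1, 8, 10, 4] sum 63, len 9
add 2: shortest ending here [8, 8, 9, 10, 5, 1, 8, 10, 4, 2] sum 65, len 10
add 5: shortest ending here [8, 9, 10, 5, 1, 8, 10, 4, 2, 5] sum 62, len 10
add 5: shortest ending here [9, 10, 5, 1, 8, 10, 4, 2, 5, 5] sum 59, len 10
add 8: shortest ending here [10, 5, 1, 8, 10, 4, 2, 5, 5, 8] sum 58, len 10
Shortest qualifying length: 8.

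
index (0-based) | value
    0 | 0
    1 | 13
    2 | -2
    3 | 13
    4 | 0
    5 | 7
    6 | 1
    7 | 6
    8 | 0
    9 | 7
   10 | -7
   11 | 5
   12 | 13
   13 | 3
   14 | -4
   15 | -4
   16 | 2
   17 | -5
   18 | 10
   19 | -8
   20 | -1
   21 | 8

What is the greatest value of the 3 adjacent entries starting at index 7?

Elements at indices 7..9: 6, 0, 7
max(6, 0, 7) = 7

7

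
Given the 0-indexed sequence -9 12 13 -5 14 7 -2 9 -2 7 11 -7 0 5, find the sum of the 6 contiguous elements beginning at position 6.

Elements at indices 6..11: -2, 9, -2, 7, 11, -7
sum(-2, 9, -2, 7, 11, -7) = 16

16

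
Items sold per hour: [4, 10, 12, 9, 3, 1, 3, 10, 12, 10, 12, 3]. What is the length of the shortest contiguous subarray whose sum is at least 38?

4

Extend right; whenever the sum reaches 38, record the length and shrink from the left:
add 4: running sum 4 < 38
add 10: running sum 14 < 38
add 12: running sum 26 < 38
add 9: running sum 35 < 38
end 4: [4, 10, 12, 9, 3] sum 38, len 5
end 5: [4, 10, 12, 9, 3, 1] sum 39, len 6
end 6: [10, 12, 9, 3, 1, 3] sum 38, len 6
end 7: [12, 9, 3, 1, 3, 10] sum 38, len 6
end 8: [9, 3, 1, 3, 10, 12] sum 38, len 6
end 9: [3, 1, 3, 10, 12, 10] sum 39, len 6
end 10: [10, 12, 10, 12] sum 44, len 4
end 11: [10, 12, 10, 12, 3] sum 47, len 5
Shortest qualifying length: 4.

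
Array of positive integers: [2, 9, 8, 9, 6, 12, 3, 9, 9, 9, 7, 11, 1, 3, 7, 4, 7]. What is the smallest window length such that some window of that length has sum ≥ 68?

add 2: running sum 2 < 68
add 9: running sum 11 < 68
add 8: running sum 19 < 68
add 9: running sum 28 < 68
add 6: running sum 34 < 68
add 12: running sum 46 < 68
add 3: running sum 49 < 68
add 9: running sum 58 < 68
add 9: running sum 67 < 68
add 9: shortest ending here [9, 8, 9, 6, 12, 3, 9, 9, 9] sum 74, len 9
add 7: shortest ending here [8, 9, 6, 12, 3, 9, 9, 9, 7] sum 72, len 9
add 11: shortest ending here [9, 6, 12, 3, 9, 9, 9, 7, 11] sum 75, len 9
add 1: shortest ending here [9, 6, 12, 3, 9, 9, 9, 7, 11, 1] sum 76, len 10
add 3: shortest ending here [6, 12, 3, 9, 9, 9, 7, 11, 1, 3] sum 70, len 10
add 7: shortest ending here [12, 3, 9, 9, 9, 7, 11, 1, 3, 7] sum 71, len 10
add 4: shortest ending here [12, 3, 9, 9, 9, 7, 11, 1, 3, 7, 4] sum 75, len 11
add 7: shortest ending here [3, 9, 9, 9, 7, 11, 1, 3, 7, 4, 7] sum 70, len 11
Shortest qualifying length: 9.

9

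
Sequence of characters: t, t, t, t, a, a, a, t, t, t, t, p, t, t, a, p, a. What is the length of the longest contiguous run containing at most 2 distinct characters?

11

Extend right; when distinct count exceeds 2, shrink from the left:
[t] 1 distinct, len 1
[t, t] 1 distinct, len 2
[t, t, t] 1 distinct, len 3
[t, t, t, t] 1 distinct, len 4
[t, t, t, t, a] 2 distinct, len 5
[t, t, t, t, a, a] 2 distinct, len 6
[t, t, t, t, a, a, a] 2 distinct, len 7
[t, t, t, t, a, a, a, t] 2 distinct, len 8
[t, t, t, t, a, a, a, t, t] 2 distinct, len 9
[t, t, t, t, a, a, a, t, t, t] 2 distinct, len 10
[t, t, t, t, a, a, a, t, t, t, t] 2 distinct, len 11
[t, t, t, t, p] 2 distinct, len 5
[t, t, t, t, p, t] 2 distinct, len 6
[t, t, t, t, p, t, t] 2 distinct, len 7
[t, t, a] 2 distinct, len 3
[a, p] 2 distinct, len 2
[a, p, a] 2 distinct, len 3
Longest length with ≤2 distinct: 11.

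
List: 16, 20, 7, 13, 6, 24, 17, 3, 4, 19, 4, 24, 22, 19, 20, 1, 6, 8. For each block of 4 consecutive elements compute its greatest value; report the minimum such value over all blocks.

(16, 20, 7, 13) → max 20
(20, 7, 13, 6) → max 20
(7, 13, 6, 24) → max 24
(13, 6, 24, 17) → max 24
(6, 24, 17, 3) → max 24
(24, 17, 3, 4) → max 24
(17, 3, 4, 19) → max 19
(3, 4, 19, 4) → max 19
(4, 19, 4, 24) → max 24
(19, 4, 24, 22) → max 24
(4, 24, 22, 19) → max 24
(24, 22, 19, 20) → max 24
(22, 19, 20, 1) → max 22
(19, 20, 1, 6) → max 20
(20, 1, 6, 8) → max 20
Minimum of these is 19.

19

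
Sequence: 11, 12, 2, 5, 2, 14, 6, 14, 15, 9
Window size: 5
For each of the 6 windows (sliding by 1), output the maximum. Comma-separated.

12, 14, 14, 14, 15, 15

Sliding a size-5 window across the 10 values:
(11, 12, 2, 5, 2) → max 12
(12, 2, 5, 2, 14) → max 14
(2, 5, 2, 14, 6) → max 14
(5, 2, 14, 6, 14) → max 14
(2, 14, 6, 14, 15) → max 15
(14, 6, 14, 15, 9) → max 15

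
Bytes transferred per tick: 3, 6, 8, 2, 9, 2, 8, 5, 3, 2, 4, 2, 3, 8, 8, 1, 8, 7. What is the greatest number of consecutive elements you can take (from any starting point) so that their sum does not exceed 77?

16

Extend to the right; shrink from the left whenever the sum exceeds 77:
→ 3: sum 3, len 1
→ 6: sum 9, len 2
→ 8: sum 17, len 3
→ 2: sum 19, len 4
→ 9: sum 28, len 5
→ 2: sum 30, len 6
→ 8: sum 38, len 7
→ 5: sum 43, len 8
→ 3: sum 46, len 9
→ 2: sum 48, len 10
→ 4: sum 52, len 11
→ 2: sum 54, len 12
→ 3: sum 57, len 13
→ 8: sum 65, len 14
→ 8: sum 73, len 15
→ 1: sum 74, len 16
→ 8 (dropped 3, 6): sum 73, len 15
→ 7 (dropped 8): sum 72, len 15
Longest length seen: 16.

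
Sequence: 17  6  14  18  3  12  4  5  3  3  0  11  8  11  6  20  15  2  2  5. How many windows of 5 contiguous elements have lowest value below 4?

14

[17, 6, 14, 18, 3] → min 3  < 4 ✓
[6, 14, 18, 3, 12] → min 3  < 4 ✓
[14, 18, 3, 12, 4] → min 3  < 4 ✓
[18, 3, 12, 4, 5] → min 3  < 4 ✓
[3, 12, 4, 5, 3] → min 3  < 4 ✓
[12, 4, 5, 3, 3] → min 3  < 4 ✓
[4, 5, 3, 3, 0] → min 0  < 4 ✓
[5, 3, 3, 0, 11] → min 0  < 4 ✓
[3, 3, 0, 11, 8] → min 0  < 4 ✓
[3, 0, 11, 8, 11] → min 0  < 4 ✓
[0, 11, 8, 11, 6] → min 0  < 4 ✓
[11, 8, 11, 6, 20] → min 6
[8, 11, 6, 20, 15] → min 6
[11, 6, 20, 15, 2] → min 2  < 4 ✓
[6, 20, 15, 2, 2] → min 2  < 4 ✓
[20, 15, 2, 2, 5] → min 2  < 4 ✓
14 windows satisfy the condition.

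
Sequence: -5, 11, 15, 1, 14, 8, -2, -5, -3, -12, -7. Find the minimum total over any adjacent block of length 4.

-27

Each size-4 window and its sum:
[-5, 11, 15, 1] → sum 22
[11, 15, 1, 14] → sum 41
[15, 1, 14, 8] → sum 38
[1, 14, 8, -2] → sum 21
[14, 8, -2, -5] → sum 15
[8, -2, -5, -3] → sum -2
[-2, -5, -3, -12] → sum -22
[-5, -3, -12, -7] → sum -27
Minimum of these is -27.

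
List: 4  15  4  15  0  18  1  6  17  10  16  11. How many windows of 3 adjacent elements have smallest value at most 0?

4 15 4 → min 4
15 4 15 → min 4
4 15 0 → min 0  ≤ 0 ✓
15 0 18 → min 0  ≤ 0 ✓
0 18 1 → min 0  ≤ 0 ✓
18 1 6 → min 1
1 6 17 → min 1
6 17 10 → min 6
17 10 16 → min 10
10 16 11 → min 10
3 windows satisfy the condition.

3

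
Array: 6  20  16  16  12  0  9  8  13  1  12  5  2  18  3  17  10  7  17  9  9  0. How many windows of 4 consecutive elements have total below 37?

8

6 20 16 16 → sum 58
20 16 16 12 → sum 64
16 16 12 0 → sum 44
16 12 0 9 → sum 37
12 0 9 8 → sum 29  < 37 ✓
0 9 8 13 → sum 30  < 37 ✓
9 8 13 1 → sum 31  < 37 ✓
8 13 1 12 → sum 34  < 37 ✓
13 1 12 5 → sum 31  < 37 ✓
1 12 5 2 → sum 20  < 37 ✓
12 5 2 18 → sum 37
5 2 18 3 → sum 28  < 37 ✓
2 18 3 17 → sum 40
18 3 17 10 → sum 48
3 17 10 7 → sum 37
17 10 7 17 → sum 51
10 7 17 9 → sum 43
7 17 9 9 → sum 42
17 9 9 0 → sum 35  < 37 ✓
8 windows satisfy the condition.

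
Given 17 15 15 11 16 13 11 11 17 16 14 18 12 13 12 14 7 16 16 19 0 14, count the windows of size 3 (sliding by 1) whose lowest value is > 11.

[17, 15, 15] → min 15  > 11 ✓
[15, 15, 11] → min 11
[15, 11, 16] → min 11
[11, 16, 13] → min 11
[16, 13, 11] → min 11
[13, 11, 11] → min 11
[11, 11, 17] → min 11
[11, 17, 16] → min 11
[17, 16, 14] → min 14  > 11 ✓
[16, 14, 18] → min 14  > 11 ✓
[14, 18, 12] → min 12  > 11 ✓
[18, 12, 13] → min 12  > 11 ✓
[12, 13, 12] → min 12  > 11 ✓
[13, 12, 14] → min 12  > 11 ✓
[12, 14, 7] → min 7
[14, 7, 16] → min 7
[7, 16, 16] → min 7
[16, 16, 19] → min 16  > 11 ✓
[16, 19, 0] → min 0
[19, 0, 14] → min 0
8 windows satisfy the condition.

8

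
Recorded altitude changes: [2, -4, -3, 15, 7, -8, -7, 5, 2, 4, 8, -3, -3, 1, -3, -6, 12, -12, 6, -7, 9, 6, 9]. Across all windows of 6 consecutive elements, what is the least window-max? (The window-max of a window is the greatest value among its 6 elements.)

(2, -4, -3, 15, 7, -8) → max 15
(-4, -3, 15, 7, -8, -7) → max 15
(-3, 15, 7, -8, -7, 5) → max 15
(15, 7, -8, -7, 5, 2) → max 15
(7, -8, -7, 5, 2, 4) → max 7
(-8, -7, 5, 2, 4, 8) → max 8
(-7, 5, 2, 4, 8, -3) → max 8
(5, 2, 4, 8, -3, -3) → max 8
(2, 4, 8, -3, -3, 1) → max 8
(4, 8, -3, -3, 1, -3) → max 8
(8, -3, -3, 1, -3, -6) → max 8
(-3, -3, 1, -3, -6, 12) → max 12
(-3, 1, -3, -6, 12, -12) → max 12
(1, -3, -6, 12, -12, 6) → max 12
(-3, -6, 12, -12, 6, -7) → max 12
(-6, 12, -12, 6, -7, 9) → max 12
(12, -12, 6, -7, 9, 6) → max 12
(-12, 6, -7, 9, 6, 9) → max 9
Least of these is 7.

7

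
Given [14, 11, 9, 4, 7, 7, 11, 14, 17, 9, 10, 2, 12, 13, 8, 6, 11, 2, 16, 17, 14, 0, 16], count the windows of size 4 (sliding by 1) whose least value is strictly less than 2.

2

(14, 11, 9, 4) → min 4
(11, 9, 4, 7) → min 4
(9, 4, 7, 7) → min 4
(4, 7, 7, 11) → min 4
(7, 7, 11, 14) → min 7
(7, 11, 14, 17) → min 7
(11, 14, 17, 9) → min 9
(14, 17, 9, 10) → min 9
(17, 9, 10, 2) → min 2
(9, 10, 2, 12) → min 2
(10, 2, 12, 13) → min 2
(2, 12, 13, 8) → min 2
(12, 13, 8, 6) → min 6
(13, 8, 6, 11) → min 6
(8, 6, 11, 2) → min 2
(6, 11, 2, 16) → min 2
(11, 2, 16, 17) → min 2
(2, 16, 17, 14) → min 2
(16, 17, 14, 0) → min 0  < 2 ✓
(17, 14, 0, 16) → min 0  < 2 ✓
2 windows satisfy the condition.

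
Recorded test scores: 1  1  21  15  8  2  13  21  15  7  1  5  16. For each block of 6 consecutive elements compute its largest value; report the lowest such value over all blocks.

1 1 21 15 8 2 → max 21
1 21 15 8 2 13 → max 21
21 15 8 2 13 21 → max 21
15 8 2 13 21 15 → max 21
8 2 13 21 15 7 → max 21
2 13 21 15 7 1 → max 21
13 21 15 7 1 5 → max 21
21 15 7 1 5 16 → max 21
Lowest of these is 21.

21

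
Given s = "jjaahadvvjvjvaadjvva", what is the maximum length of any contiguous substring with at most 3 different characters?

add j: window [j] (1 distinct), len 1
add j: window [j, j] (1 distinct), len 2
add a: window [j, j, a] (2 distinct), len 3
add a: window [j, j, a, a] (2 distinct), len 4
add h: window [j, j, a, a, h] (3 distinct), len 5
add a: window [j, j, a, a, h, a] (3 distinct), len 6
add d: window [a, a, h, a, d] (3 distinct), len 5
add v: window [a, d, v] (3 distinct), len 3
add v: window [a, d, v, v] (3 distinct), len 4
add j: window [d, v, v, j] (3 distinct), len 4
add v: window [d, v, v, j, v] (3 distinct), len 5
add j: window [d, v, v, j, v, j] (3 distinct), len 6
add v: window [d, v, v, j, v, j, v] (3 distinct), len 7
add a: window [v, v, j, v, j, v, a] (3 distinct), len 7
add a: window [v, v, j, v, j, v, a, a] (3 distinct), len 8
add d: window [v, a, a, d] (3 distinct), len 4
add j: window [a, a, d, j] (3 distinct), len 4
add v: window [d, j, v] (3 distinct), len 3
add v: window [d, j, v, v] (3 distinct), len 4
add a: window [j, v, v, a] (3 distinct), len 4
Longest length with ≤3 distinct: 8.

8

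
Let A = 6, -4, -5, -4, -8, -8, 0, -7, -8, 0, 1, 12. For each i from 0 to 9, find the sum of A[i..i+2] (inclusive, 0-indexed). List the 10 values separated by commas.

Sliding a size-3 window across the 12 values:
(6, -4, -5) → sum -3
(-4, -5, -4) → sum -13
(-5, -4, -8) → sum -17
(-4, -8, -8) → sum -20
(-8, -8, 0) → sum -16
(-8, 0, -7) → sum -15
(0, -7, -8) → sum -15
(-7, -8, 0) → sum -15
(-8, 0, 1) → sum -7
(0, 1, 12) → sum 13

-3, -13, -17, -20, -16, -15, -15, -15, -7, 13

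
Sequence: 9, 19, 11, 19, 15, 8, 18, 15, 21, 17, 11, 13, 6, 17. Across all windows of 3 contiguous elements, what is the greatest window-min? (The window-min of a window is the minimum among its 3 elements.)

[9, 19, 11] → min 9
[19, 11, 19] → min 11
[11, 19, 15] → min 11
[19, 15, 8] → min 8
[15, 8, 18] → min 8
[8, 18, 15] → min 8
[18, 15, 21] → min 15
[15, 21, 17] → min 15
[21, 17, 11] → min 11
[17, 11, 13] → min 11
[11, 13, 6] → min 6
[13, 6, 17] → min 6
Greatest of these is 15.

15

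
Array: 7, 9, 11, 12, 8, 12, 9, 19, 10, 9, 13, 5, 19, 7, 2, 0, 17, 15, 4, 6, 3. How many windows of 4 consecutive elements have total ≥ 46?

5

(7, 9, 11, 12) → sum 39
(9, 11, 12, 8) → sum 40
(11, 12, 8, 12) → sum 43
(12, 8, 12, 9) → sum 41
(8, 12, 9, 19) → sum 48  ≥ 46 ✓
(12, 9, 19, 10) → sum 50  ≥ 46 ✓
(9, 19, 10, 9) → sum 47  ≥ 46 ✓
(19, 10, 9, 13) → sum 51  ≥ 46 ✓
(10, 9, 13, 5) → sum 37
(9, 13, 5, 19) → sum 46  ≥ 46 ✓
(13, 5, 19, 7) → sum 44
(5, 19, 7, 2) → sum 33
(19, 7, 2, 0) → sum 28
(7, 2, 0, 17) → sum 26
(2, 0, 17, 15) → sum 34
(0, 17, 15, 4) → sum 36
(17, 15, 4, 6) → sum 42
(15, 4, 6, 3) → sum 28
5 windows satisfy the condition.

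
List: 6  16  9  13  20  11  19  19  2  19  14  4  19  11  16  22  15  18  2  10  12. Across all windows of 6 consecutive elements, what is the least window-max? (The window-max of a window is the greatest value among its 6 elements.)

6 16 9 13 20 11 → max 20
16 9 13 20 11 19 → max 20
9 13 20 11 19 19 → max 20
13 20 11 19 19 2 → max 20
20 11 19 19 2 19 → max 20
11 19 19 2 19 14 → max 19
19 19 2 19 14 4 → max 19
19 2 19 14 4 19 → max 19
2 19 14 4 19 11 → max 19
19 14 4 19 11 16 → max 19
14 4 19 11 16 22 → max 22
4 19 11 16 22 15 → max 22
19 11 16 22 15 18 → max 22
11 16 22 15 18 2 → max 22
16 22 15 18 2 10 → max 22
22 15 18 2 10 12 → max 22
Least of these is 19.

19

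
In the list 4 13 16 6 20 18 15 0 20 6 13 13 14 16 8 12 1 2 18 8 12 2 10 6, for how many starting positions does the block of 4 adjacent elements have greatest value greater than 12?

4 13 16 6 → max 16  > 12 ✓
13 16 6 20 → max 20  > 12 ✓
16 6 20 18 → max 20  > 12 ✓
6 20 18 15 → max 20  > 12 ✓
20 18 15 0 → max 20  > 12 ✓
18 15 0 20 → max 20  > 12 ✓
15 0 20 6 → max 20  > 12 ✓
0 20 6 13 → max 20  > 12 ✓
20 6 13 13 → max 20  > 12 ✓
6 13 13 14 → max 14  > 12 ✓
13 13 14 16 → max 16  > 12 ✓
13 14 16 8 → max 16  > 12 ✓
14 16 8 12 → max 16  > 12 ✓
16 8 12 1 → max 16  > 12 ✓
8 12 1 2 → max 12
12 1 2 18 → max 18  > 12 ✓
1 2 18 8 → max 18  > 12 ✓
2 18 8 12 → max 18  > 12 ✓
18 8 12 2 → max 18  > 12 ✓
8 12 2 10 → max 12
12 2 10 6 → max 12
18 windows satisfy the condition.

18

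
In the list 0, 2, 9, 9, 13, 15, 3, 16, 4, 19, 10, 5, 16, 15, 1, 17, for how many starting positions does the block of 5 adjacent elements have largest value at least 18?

0 2 9 9 13 → max 13
2 9 9 13 15 → max 15
9 9 13 15 3 → max 15
9 13 15 3 16 → max 16
13 15 3 16 4 → max 16
15 3 16 4 19 → max 19  ≥ 18 ✓
3 16 4 19 10 → max 19  ≥ 18 ✓
16 4 19 10 5 → max 19  ≥ 18 ✓
4 19 10 5 16 → max 19  ≥ 18 ✓
19 10 5 16 15 → max 19  ≥ 18 ✓
10 5 16 15 1 → max 16
5 16 15 1 17 → max 17
5 windows satisfy the condition.

5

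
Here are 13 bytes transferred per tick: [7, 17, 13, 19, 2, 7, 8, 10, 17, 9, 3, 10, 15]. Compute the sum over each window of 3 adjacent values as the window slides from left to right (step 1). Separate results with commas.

37, 49, 34, 28, 17, 25, 35, 36, 29, 22, 28

7 17 13 → sum 37
17 13 19 → sum 49
13 19 2 → sum 34
19 2 7 → sum 28
2 7 8 → sum 17
7 8 10 → sum 25
8 10 17 → sum 35
10 17 9 → sum 36
17 9 3 → sum 29
9 3 10 → sum 22
3 10 15 → sum 28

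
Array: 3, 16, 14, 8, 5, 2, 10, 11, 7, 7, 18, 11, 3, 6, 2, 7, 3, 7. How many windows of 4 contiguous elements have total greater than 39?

3 16 14 8 → sum 41  > 39 ✓
16 14 8 5 → sum 43  > 39 ✓
14 8 5 2 → sum 29
8 5 2 10 → sum 25
5 2 10 11 → sum 28
2 10 11 7 → sum 30
10 11 7 7 → sum 35
11 7 7 18 → sum 43  > 39 ✓
7 7 18 11 → sum 43  > 39 ✓
7 18 11 3 → sum 39
18 11 3 6 → sum 38
11 3 6 2 → sum 22
3 6 2 7 → sum 18
6 2 7 3 → sum 18
2 7 3 7 → sum 19
4 windows satisfy the condition.

4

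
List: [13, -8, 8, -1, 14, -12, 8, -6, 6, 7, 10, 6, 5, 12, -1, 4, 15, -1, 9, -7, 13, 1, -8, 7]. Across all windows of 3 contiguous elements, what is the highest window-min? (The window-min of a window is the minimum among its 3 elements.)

6

13 -8 8 → min -8
-8 8 -1 → min -8
8 -1 14 → min -1
-1 14 -12 → min -12
14 -12 8 → min -12
-12 8 -6 → min -12
8 -6 6 → min -6
-6 6 7 → min -6
6 7 10 → min 6
7 10 6 → min 6
10 6 5 → min 5
6 5 12 → min 5
5 12 -1 → min -1
12 -1 4 → min -1
-1 4 15 → min -1
4 15 -1 → min -1
15 -1 9 → min -1
-1 9 -7 → min -7
9 -7 13 → min -7
-7 13 1 → min -7
13 1 -8 → min -8
1 -8 7 → min -8
Highest of these is 6.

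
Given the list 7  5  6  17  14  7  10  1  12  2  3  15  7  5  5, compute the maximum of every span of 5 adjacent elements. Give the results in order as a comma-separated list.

17, 17, 17, 17, 14, 12, 12, 15, 15, 15, 15

Sliding a size-5 window across the 15 values:
(7, 5, 6, 17, 14) → max 17
(5, 6, 17, 14, 7) → max 17
(6, 17, 14, 7, 10) → max 17
(17, 14, 7, 10, 1) → max 17
(14, 7, 10, 1, 12) → max 14
(7, 10, 1, 12, 2) → max 12
(10, 1, 12, 2, 3) → max 12
(1, 12, 2, 3, 15) → max 15
(12, 2, 3, 15, 7) → max 15
(2, 3, 15, 7, 5) → max 15
(3, 15, 7, 5, 5) → max 15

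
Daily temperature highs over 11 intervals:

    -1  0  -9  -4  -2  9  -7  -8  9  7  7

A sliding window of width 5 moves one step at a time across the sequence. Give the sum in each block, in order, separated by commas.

-16, -6, -13, -12, 1, 10, 8

Sliding a size-5 window across the 11 values:
-1 0 -9 -4 -2 → sum -16
0 -9 -4 -2 9 → sum -6
-9 -4 -2 9 -7 → sum -13
-4 -2 9 -7 -8 → sum -12
-2 9 -7 -8 9 → sum 1
9 -7 -8 9 7 → sum 10
-7 -8 9 7 7 → sum 8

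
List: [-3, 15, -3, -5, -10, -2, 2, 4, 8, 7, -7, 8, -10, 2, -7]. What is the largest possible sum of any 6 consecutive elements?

-3 15 -3 -5 -10 -2 → sum -8
15 -3 -5 -10 -2 2 → sum -3
-3 -5 -10 -2 2 4 → sum -14
-5 -10 -2 2 4 8 → sum -3
-10 -2 2 4 8 7 → sum 9
-2 2 4 8 7 -7 → sum 12
2 4 8 7 -7 8 → sum 22
4 8 7 -7 8 -10 → sum 10
8 7 -7 8 -10 2 → sum 8
7 -7 8 -10 2 -7 → sum -7
Largest of these is 22.

22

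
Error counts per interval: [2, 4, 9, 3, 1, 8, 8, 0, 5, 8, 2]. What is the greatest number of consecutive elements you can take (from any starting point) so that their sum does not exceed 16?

4

[2] sum 2 len 1
[2, 4] sum 6 len 2
[2, 4, 9] sum 15 len 3
[4, 9, 3] sum 16 len 3
[9, 3, 1] sum 13 len 3
[3, 1, 8] sum 12 len 3
[8, 8] sum 16 len 2
[8, 8, 0] sum 16 len 3
[8, 0, 5] sum 13 len 3
[0, 5, 8] sum 13 len 3
[0, 5, 8, 2] sum 15 len 4
Longest length seen: 4.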